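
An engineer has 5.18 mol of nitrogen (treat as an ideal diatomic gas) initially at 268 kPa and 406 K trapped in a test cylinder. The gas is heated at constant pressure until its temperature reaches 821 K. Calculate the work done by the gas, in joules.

17900 J

V₁ = nRT₁/P₁ = 5.18×8.314×406/268 = 65.2 L.
Isobaric: P stays 268 kPa; V/T = const ⇒ T₂ = 821 K, V₂ = 132 L.
W = PΔV = 268×(132−65.2) kPa·L = 17900 J.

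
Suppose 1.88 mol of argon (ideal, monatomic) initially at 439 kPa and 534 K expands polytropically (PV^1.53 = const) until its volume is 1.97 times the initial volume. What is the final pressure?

156 kPa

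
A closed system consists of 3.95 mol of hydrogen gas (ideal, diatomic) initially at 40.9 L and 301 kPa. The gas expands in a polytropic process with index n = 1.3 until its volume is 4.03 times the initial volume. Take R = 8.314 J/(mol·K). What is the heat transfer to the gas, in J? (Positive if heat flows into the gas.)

T₁ = P₁V₁/(nR) = 301×40.9/(3.95×8.314) = 375 K.
Polytropic n=1.3: T₂ = T₁(V₁/V₂)^(n−1) = 375×(0.248)^0.30 = 247 K; P₂ = P₁(V₁/V₂)^n = 49.2 kPa.
W = (P₁V₁−P₂V₂)/(n−1) = (301×40.9−49.2×165)/0.30 = 14000 J.
ΔU = nCvΔT = 3.95×20.8×(247−375) = -10500 J.
Q = ΔU + W = 3510 J.

3510 J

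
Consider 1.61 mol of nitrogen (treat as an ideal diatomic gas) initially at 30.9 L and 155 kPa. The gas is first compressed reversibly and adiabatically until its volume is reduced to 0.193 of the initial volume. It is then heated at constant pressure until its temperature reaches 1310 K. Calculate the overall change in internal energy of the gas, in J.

31900 J

T₁ = P₁V₁/(nR) = 155×30.9/(1.61×8.314) = 358 K.
Step 1 — Adiabatic: TV^(γ−1) = const ⇒ T₂ = 358×(5.18)^0.400 = 691 K; PV^γ = const ⇒ P₂ = 1550 kPa.
ΔU = nCvΔT = 1.61×20.8×(691−358) = 11100 J.
Q = 0 for an adiabatic process, so W = −ΔU = -11100 J.
State after step 1: P = 1550 kPa, V = 5.96 L, T = 691 K.
Step 2 — Isobaric: P stays 1550 kPa; V/T = const ⇒ T₂ = 1310 K, V₂ = 11.3 L.
W = PΔV = 1550×(11.3−5.96) kPa·L = 8290 J.
ΔU = nCvΔT = 1.61×20.8×(1310−691) = 20700 J.
Q = ΔU + W = nCpΔT = 29000 J.
Net over both steps: W = -2860 J, Q = 29000 J, ΔU = 31900 J.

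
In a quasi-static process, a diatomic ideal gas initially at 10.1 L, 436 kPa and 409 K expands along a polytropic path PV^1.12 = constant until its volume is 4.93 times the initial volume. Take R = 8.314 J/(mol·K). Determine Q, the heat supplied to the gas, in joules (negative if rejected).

4480 J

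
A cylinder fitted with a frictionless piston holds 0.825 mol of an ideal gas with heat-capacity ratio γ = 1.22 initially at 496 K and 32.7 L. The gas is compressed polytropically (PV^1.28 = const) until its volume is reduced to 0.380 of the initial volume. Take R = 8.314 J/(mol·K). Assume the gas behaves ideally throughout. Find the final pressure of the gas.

P₁ = nRT₁/V₁ = 0.825×8.314×496/32.7 = 104 kPa.
Polytropic n=1.28: T₂ = T₁(V₁/V₂)^(n−1) = 496×(2.63)^0.28 = 650 K; P₂ = P₁(V₁/V₂)^n = 359 kPa.

359 kPa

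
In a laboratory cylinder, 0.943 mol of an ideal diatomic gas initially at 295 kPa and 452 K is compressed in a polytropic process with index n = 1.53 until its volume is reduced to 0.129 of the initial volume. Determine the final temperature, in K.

1340 K

V₁ = nRT₁/P₁ = 0.943×8.314×452/295 = 12.0 L.
Polytropic n=1.53: T₂ = T₁(V₁/V₂)^(n−1) = 452×(7.75)^0.53 = 1340 K; P₂ = P₁(V₁/V₂)^n = 6770 kPa.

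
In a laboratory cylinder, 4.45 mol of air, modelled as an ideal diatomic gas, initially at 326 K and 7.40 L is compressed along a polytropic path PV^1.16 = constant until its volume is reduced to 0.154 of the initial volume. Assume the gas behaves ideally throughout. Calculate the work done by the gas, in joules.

-26300 J

P₁ = nRT₁/V₁ = 4.45×8.314×326/7.40 = 1630 kPa.
Polytropic n=1.16: T₂ = T₁(V₁/V₂)^(n−1) = 326×(6.49)^0.16 = 440 K; P₂ = P₁(V₁/V₂)^n = 14300 kPa.
W = (P₁V₁−P₂V₂)/(n−1) = (1630×7.40−14300×1.14)/0.16 = -26300 J.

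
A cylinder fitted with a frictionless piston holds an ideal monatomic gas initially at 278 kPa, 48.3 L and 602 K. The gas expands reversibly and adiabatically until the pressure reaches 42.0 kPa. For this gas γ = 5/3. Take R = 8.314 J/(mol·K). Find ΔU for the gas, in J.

-10700 J

n = P₁V₁/(RT₁) = 278×48.3/(8.314×602) = 2.68 mol.
Adiabatic: T₂/T₁ = (P₂/P₁)^((γ−1)/γ) ⇒ T₂ = 602×(0.151)^0.400 = 283 K; V₂ = 150 L.
For an ideal gas ΔU = nCvΔT with Cv = (3/2)R = 12.5 J/(mol·K).
ΔU = 2.68×12.5×(283−602) = -10700 J.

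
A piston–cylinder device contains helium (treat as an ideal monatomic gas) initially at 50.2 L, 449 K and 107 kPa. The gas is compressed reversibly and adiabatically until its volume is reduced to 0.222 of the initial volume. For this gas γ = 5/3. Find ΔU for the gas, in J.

n = P₁V₁/(RT₁) = 107×50.2/(8.314×449) = 1.44 mol.
Adiabatic: TV^(γ−1) = const ⇒ T₂ = 449×(4.50)^0.667 = 1220 K; PV^γ = const ⇒ P₂ = 1310 kPa.
For an ideal gas ΔU = nCvΔT with Cv = (3/2)R = 12.5 J/(mol·K).
ΔU = 1.44×12.5×(1220−449) = 13900 J.

13900 J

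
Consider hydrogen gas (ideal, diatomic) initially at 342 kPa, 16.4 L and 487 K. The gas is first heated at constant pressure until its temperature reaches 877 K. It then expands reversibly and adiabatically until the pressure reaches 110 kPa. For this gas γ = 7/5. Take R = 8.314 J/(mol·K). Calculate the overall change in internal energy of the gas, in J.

4240 J

n = P₁V₁/(RT₁) = 342×16.4/(8.314×487) = 1.39 mol.
Step 1 — Isobaric: P stays 342 kPa; V/T = const ⇒ T₂ = 877 K, V₂ = 29.5 L.
W = PΔV = 342×(29.5−16.4) kPa·L = 4490 J.
ΔU = nCvΔT = 1.39×20.8×(877−487) = 11200 J.
Q = ΔU + W = nCpΔT = 15700 J.
State after step 1: P = 342 kPa, V = 29.5 L, T = 877 K.
Step 2 — Adiabatic: T₂/T₁ = (P₂/P₁)^((γ−1)/γ) ⇒ T₂ = 877×(0.322)^0.286 = 634 K; V₂ = 66.4 L.
ΔU = nCvΔT = 1.39×20.8×(634−877) = -6990 J.
Q = 0 for an adiabatic process, so W = −ΔU = 6990 J.
Net over both steps: W = 11500 J, Q = 15700 J, ΔU = 4240 J.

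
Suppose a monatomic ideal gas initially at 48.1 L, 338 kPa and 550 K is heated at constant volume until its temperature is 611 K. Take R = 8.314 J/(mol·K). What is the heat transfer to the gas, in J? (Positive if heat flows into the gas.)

2700 J

n = P₁V₁/(RT₁) = 338×48.1/(8.314×550) = 3.56 mol.
Isochoric: V stays 48.1 L; P/T = const ⇒ T₂ = 611 K, P₂ = 375 kPa.
W = 0 (no volume change).
ΔU = nCvΔT = 3.56×12.5×(611−550) = 2700 J.
Q = ΔU = 2700 J.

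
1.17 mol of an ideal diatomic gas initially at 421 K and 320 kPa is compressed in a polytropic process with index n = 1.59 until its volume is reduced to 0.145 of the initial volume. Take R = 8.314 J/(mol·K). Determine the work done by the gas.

V₁ = nRT₁/P₁ = 1.17×8.314×421/320 = 12.8 L.
Polytropic n=1.59: T₂ = T₁(V₁/V₂)^(n−1) = 421×(6.90)^0.59 = 1320 K; P₂ = P₁(V₁/V₂)^n = 6900 kPa.
W = (P₁V₁−P₂V₂)/(n−1) = (320×12.8−6900×1.86)/0.59 = -14700 J.

-14700 J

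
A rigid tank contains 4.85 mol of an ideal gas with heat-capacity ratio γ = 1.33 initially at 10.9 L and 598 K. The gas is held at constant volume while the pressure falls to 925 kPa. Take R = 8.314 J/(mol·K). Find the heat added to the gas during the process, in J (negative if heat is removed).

P₁ = nRT₁/V₁ = 4.85×8.314×598/10.9 = 2210 kPa.
Isochoric: V stays 10.9 L; P/T = const ⇒ T₂ = 250 K, P₂ = 925 kPa.
W = 0 (no volume change).
ΔU = nCvΔT = 4.85×25.2×(250−598) = -42500 J.
Q = ΔU = -42500 J.

-42500 J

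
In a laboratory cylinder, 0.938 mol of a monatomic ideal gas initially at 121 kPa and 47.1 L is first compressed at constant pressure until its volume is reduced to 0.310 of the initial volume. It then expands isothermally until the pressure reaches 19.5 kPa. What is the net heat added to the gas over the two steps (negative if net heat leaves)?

T₁ = P₁V₁/(nR) = 121×47.1/(0.938×8.314) = 731 K.
Step 1 — Isobaric: P stays 121 kPa; V/T = const ⇒ T₂ = 227 K, V₂ = 14.6 L.
W = PΔV = 121×(14.6−47.1) kPa·L = -3930 J.
ΔU = nCvΔT = 0.938×12.5×(227−731) = -5900 J.
Q = ΔU + W = nCpΔT = -9830 J.
State after step 1: P = 121 kPa, V = 14.6 L, T = 227 K.
Step 2 — Isothermal: T stays 227 K; PV = const ⇒ V₂ = 90.6 L, P₂ = 19.5 kPa.
ΔU = 0 (ideal gas, T constant).
W = nRT ln(V₂/V₁) = 0.938×8.314×227×ln(6.21) = 3220 J.
Q = ΔU + W = 3220 J.
Net over both steps: W = -707 J, Q = -6610 J, ΔU = -5900 J.

-6610 J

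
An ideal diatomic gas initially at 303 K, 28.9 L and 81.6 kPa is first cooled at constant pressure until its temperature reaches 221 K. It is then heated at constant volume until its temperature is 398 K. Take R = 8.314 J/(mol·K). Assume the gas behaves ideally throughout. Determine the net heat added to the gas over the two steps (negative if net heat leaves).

n = P₁V₁/(RT₁) = 81.6×28.9/(8.314×303) = 0.936 mol.
Step 1 — Isobaric: P stays 81.6 kPa; V/T = const ⇒ T₂ = 221 K, V₂ = 21.1 L.
W = PΔV = 81.6×(21.1−28.9) kPa·L = -638 J.
ΔU = nCvΔT = 0.936×20.8×(221−303) = -1600 J.
Q = ΔU + W = nCpΔT = -2230 J.
State after step 1: P = 81.6 kPa, V = 21.1 L, T = 221 K.
Step 2 — Isochoric: V stays 21.1 L; P/T = const ⇒ T₂ = 398 K, P₂ = 147 kPa.
W = 0 (no volume change).
ΔU = nCvΔT = 0.936×20.8×(398−221) = 3440 J.
Q = ΔU = 3440 J.
Net over both steps: W = -638 J, Q = 1210 J, ΔU = 1850 J.

1210 J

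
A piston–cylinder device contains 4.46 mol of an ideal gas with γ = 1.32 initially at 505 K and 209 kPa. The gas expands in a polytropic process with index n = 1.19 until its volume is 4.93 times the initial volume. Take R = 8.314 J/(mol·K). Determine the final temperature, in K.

373 K

V₁ = nRT₁/P₁ = 4.46×8.314×505/209 = 89.6 L.
Polytropic n=1.19: T₂ = T₁(V₁/V₂)^(n−1) = 505×(0.203)^0.19 = 373 K; P₂ = P₁(V₁/V₂)^n = 31.3 kPa.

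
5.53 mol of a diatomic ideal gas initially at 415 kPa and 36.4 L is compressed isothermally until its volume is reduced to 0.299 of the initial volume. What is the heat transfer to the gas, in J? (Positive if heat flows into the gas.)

-18200 J

T₁ = P₁V₁/(nR) = 415×36.4/(5.53×8.314) = 329 K.
Isothermal: T stays 329 K; PV = const ⇒ V₂ = 10.9 L, P₂ = 1390 kPa.
ΔU = 0 (ideal gas, T constant).
W = nRT ln(V₂/V₁) = 5.53×8.314×329×ln(0.299) = -18200 J.
Q = ΔU + W = -18200 J.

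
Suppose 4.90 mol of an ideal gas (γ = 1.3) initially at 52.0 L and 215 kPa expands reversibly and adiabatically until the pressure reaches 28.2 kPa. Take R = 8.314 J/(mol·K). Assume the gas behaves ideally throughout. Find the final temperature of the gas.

T₁ = P₁V₁/(nR) = 215×52.0/(4.90×8.314) = 274 K.
Adiabatic: T₂/T₁ = (P₂/P₁)^((γ−1)/γ) ⇒ T₂ = 274×(0.131)^0.231 = 172 K; V₂ = 248 L.

172 K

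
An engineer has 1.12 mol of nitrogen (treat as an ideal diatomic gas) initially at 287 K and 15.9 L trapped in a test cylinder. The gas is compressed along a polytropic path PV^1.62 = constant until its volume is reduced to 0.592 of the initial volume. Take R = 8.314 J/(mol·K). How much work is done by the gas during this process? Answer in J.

-1660 J

P₁ = nRT₁/V₁ = 1.12×8.314×287/15.9 = 168 kPa.
Polytropic n=1.62: T₂ = T₁(V₁/V₂)^(n−1) = 287×(1.69)^0.62 = 397 K; P₂ = P₁(V₁/V₂)^n = 393 kPa.
W = (P₁V₁−P₂V₂)/(n−1) = (168×15.9−393×9.41)/0.62 = -1660 J.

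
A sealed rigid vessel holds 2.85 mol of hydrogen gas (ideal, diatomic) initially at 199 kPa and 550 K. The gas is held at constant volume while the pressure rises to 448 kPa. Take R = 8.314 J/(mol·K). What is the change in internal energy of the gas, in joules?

40800 J

V₁ = nRT₁/P₁ = 2.85×8.314×550/199 = 65.5 L.
Isochoric: V stays 65.5 L; P/T = const ⇒ T₂ = 1240 K, P₂ = 448 kPa.
For an ideal gas ΔU = nCvΔT with Cv = (5/2)R = 20.8 J/(mol·K).
ΔU = 2.85×20.8×(1240−550) = 40800 J.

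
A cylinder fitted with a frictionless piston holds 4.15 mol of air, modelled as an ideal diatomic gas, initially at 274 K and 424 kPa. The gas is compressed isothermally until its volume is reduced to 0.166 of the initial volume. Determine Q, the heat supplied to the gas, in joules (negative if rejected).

-17000 J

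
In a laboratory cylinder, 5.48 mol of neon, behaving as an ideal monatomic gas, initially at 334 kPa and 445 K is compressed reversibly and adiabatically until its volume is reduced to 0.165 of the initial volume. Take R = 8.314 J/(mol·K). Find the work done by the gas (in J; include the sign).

V₁ = nRT₁/P₁ = 5.48×8.314×445/334 = 60.7 L.
Adiabatic: TV^(γ−1) = const ⇒ T₂ = 445×(6.06)^0.667 = 1480 K; PV^γ = const ⇒ P₂ = 6730 kPa.
ΔU = nCvΔT = 5.48×12.5×(1480−445) = 70700 J.
Q = 0 for an adiabatic process, so W = −ΔU = -70700 J.

-70700 J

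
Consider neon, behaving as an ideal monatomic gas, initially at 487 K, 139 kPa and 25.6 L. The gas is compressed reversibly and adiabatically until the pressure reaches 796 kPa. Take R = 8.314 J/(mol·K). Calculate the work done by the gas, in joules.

-5390 J

n = P₁V₁/(RT₁) = 139×25.6/(8.314×487) = 0.879 mol.
Adiabatic: T₂/T₁ = (P₂/P₁)^((γ−1)/γ) ⇒ T₂ = 487×(5.73)^0.400 = 979 K; V₂ = 8.98 L.
ΔU = nCvΔT = 0.879×12.5×(979−487) = 5390 J.
Q = 0 for an adiabatic process, so W = −ΔU = -5390 J.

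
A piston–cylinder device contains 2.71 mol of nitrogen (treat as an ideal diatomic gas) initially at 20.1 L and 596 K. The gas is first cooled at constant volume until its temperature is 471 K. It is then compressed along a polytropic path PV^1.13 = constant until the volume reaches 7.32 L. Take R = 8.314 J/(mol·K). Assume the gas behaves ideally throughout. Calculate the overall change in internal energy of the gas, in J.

-3320 J

P₁ = nRT₁/V₁ = 2.71×8.314×596/20.1 = 668 kPa.
Step 1 — Isochoric: V stays 20.1 L; P/T = const ⇒ T₂ = 471 K, P₂ = 528 kPa.
W = 0 (no volume change).
ΔU = nCvΔT = 2.71×20.8×(471−596) = -7040 J.
Q = ΔU = -7040 J.
State after step 1: P = 528 kPa, V = 20.1 L, T = 471 K.
Step 2 — Polytropic n=1.13: T₂ = T₁(V₁/V₂)^(n−1) = 471×(2.75)^0.13 = 537 K; P₂ = P₁(V₁/V₂)^n = 1650 kPa.
W = (P₁V₁−P₂V₂)/(n−1) = (528×20.1−1650×7.32)/0.13 = -11500 J.
ΔU = nCvΔT = 2.71×20.8×(537−471) = 3720 J.
Q = ΔU + W = -7730 J.
Net over both steps: W = -11500 J, Q = -14800 J, ΔU = -3320 J.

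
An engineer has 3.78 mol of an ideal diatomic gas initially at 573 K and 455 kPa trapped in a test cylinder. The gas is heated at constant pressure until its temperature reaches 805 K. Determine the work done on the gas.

-7290 J

V₁ = nRT₁/P₁ = 3.78×8.314×573/455 = 39.6 L.
Isobaric: P stays 455 kPa; V/T = const ⇒ T₂ = 805 K, V₂ = 55.6 L.
W = PΔV = 455×(55.6−39.6) kPa·L = 7290 J.
Work done on the gas = −W_by = -7290 J.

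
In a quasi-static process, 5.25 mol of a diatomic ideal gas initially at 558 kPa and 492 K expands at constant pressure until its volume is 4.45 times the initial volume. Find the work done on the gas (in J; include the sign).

V₁ = nRT₁/P₁ = 5.25×8.314×492/558 = 38.5 L.
Isobaric: P stays 558 kPa; V/T = const ⇒ T₂ = 2190 K, V₂ = 171 L.
W = PΔV = 558×(171−38.5) kPa·L = 74100 J.
Work done on the gas = −W_by = -74100 J.

-74100 J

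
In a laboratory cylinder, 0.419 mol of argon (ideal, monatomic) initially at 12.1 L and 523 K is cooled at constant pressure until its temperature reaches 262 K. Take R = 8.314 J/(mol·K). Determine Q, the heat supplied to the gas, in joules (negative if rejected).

P₁ = nRT₁/V₁ = 0.419×8.314×523/12.1 = 151 kPa.
Isobaric: P stays 151 kPa; V/T = const ⇒ T₂ = 262 K, V₂ = 6.06 L.
W = PΔV = 151×(6.06−12.1) kPa·L = -909 J.
ΔU = nCvΔT = 0.419×12.5×(262−523) = -1360 J.
Q = ΔU + W = nCpΔT = -2270 J.

-2270 J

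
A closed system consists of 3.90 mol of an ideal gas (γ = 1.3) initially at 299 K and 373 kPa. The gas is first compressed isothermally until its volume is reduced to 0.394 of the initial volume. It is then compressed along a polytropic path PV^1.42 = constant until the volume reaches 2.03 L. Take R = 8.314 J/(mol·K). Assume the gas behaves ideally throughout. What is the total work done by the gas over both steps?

-31500 J

V₁ = nRT₁/P₁ = 3.90×8.314×299/373 = 26.0 L.
Step 1 — Isothermal: T stays 299 K; PV = const ⇒ V₂ = 10.2 L, P₂ = 947 kPa.
ΔU = 0 (ideal gas, T constant).
W = nRT ln(V₂/V₁) = 3.90×8.314×299×ln(0.394) = -9030 J.
Q = ΔU + W = -9030 J.
State after step 1: P = 947 kPa, V = 10.2 L, T = 299 K.
Step 2 — Polytropic n=1.42: T₂ = T₁(V₁/V₂)^(n−1) = 299×(5.04)^0.42 = 590 K; P₂ = P₁(V₁/V₂)^n = 9420 kPa.
W = (P₁V₁−P₂V₂)/(n−1) = (947×10.2−9420×2.03)/0.42 = -22500 J.
ΔU = nCvΔT = 3.90×27.7×(590−299) = 31500 J.
Q = ΔU + W = 8990 J.
Net over both steps: W = -31500 J, Q = -43.2 J, ΔU = 31500 J.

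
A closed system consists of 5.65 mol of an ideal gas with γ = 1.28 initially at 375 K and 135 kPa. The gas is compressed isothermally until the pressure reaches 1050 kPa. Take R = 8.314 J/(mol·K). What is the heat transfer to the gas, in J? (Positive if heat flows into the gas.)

-36100 J

V₁ = nRT₁/P₁ = 5.65×8.314×375/135 = 130 L.
Isothermal: T stays 375 K; PV = const ⇒ V₂ = 16.8 L, P₂ = 1050 kPa.
ΔU = 0 (ideal gas, T constant).
W = nRT ln(V₂/V₁) = 5.65×8.314×375×ln(0.129) = -36100 J.
Q = ΔU + W = -36100 J.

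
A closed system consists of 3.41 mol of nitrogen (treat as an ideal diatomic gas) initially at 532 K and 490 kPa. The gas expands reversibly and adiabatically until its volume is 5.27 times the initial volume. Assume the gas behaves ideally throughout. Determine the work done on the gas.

V₁ = nRT₁/P₁ = 3.41×8.314×532/490 = 30.8 L.
Adiabatic: TV^(γ−1) = const ⇒ T₂ = 532×(0.190)^0.400 = 274 K; PV^γ = const ⇒ P₂ = 47.8 kPa.
ΔU = nCvΔT = 3.41×20.8×(274−532) = -18300 J.
Q = 0 for an adiabatic process, so W = −ΔU = 18300 J.
Work done on the gas = −W_by = -18300 J.

-18300 J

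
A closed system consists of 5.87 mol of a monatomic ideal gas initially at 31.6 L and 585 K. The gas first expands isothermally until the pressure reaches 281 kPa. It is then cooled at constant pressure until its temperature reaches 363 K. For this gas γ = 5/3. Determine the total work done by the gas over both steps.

P₁ = nRT₁/V₁ = 5.87×8.314×585/31.6 = 903 kPa.
Step 1 — Isothermal: T stays 585 K; PV = const ⇒ V₂ = 102 L, P₂ = 281 kPa.
ΔU = 0 (ideal gas, T constant).
W = nRT ln(V₂/V₁) = 5.87×8.314×585×ln(3.22) = 33300 J.
Q = ΔU + W = 33300 J.
State after step 1: P = 281 kPa, V = 102 L, T = 585 K.
Step 2 — Isobaric: P stays 281 kPa; V/T = const ⇒ T₂ = 363 K, V₂ = 63.0 L.
W = PΔV = 281×(63.0−102) kPa·L = -10800 J.
ΔU = nCvΔT = 5.87×12.5×(363−585) = -16300 J.
Q = ΔU + W = nCpΔT = -27100 J.
Net over both steps: W = 22500 J, Q = 6260 J, ΔU = -16300 J.

22500 J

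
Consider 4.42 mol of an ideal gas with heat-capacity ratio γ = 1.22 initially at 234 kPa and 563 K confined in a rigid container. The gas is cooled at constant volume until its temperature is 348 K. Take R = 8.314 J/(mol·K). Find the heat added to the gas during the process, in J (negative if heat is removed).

-35900 J

V₁ = nRT₁/P₁ = 4.42×8.314×563/234 = 88.4 L.
Isochoric: V stays 88.4 L; P/T = const ⇒ T₂ = 348 K, P₂ = 145 kPa.
W = 0 (no volume change).
ΔU = nCvΔT = 4.42×37.8×(348−563) = -35900 J.
Q = ΔU = -35900 J.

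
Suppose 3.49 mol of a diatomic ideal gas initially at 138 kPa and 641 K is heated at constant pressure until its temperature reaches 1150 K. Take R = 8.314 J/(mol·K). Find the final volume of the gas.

242 L

V₁ = nRT₁/P₁ = 3.49×8.314×641/138 = 135 L.
Isobaric: P stays 138 kPa; V/T = const ⇒ T₂ = 1150 K, V₂ = 242 L.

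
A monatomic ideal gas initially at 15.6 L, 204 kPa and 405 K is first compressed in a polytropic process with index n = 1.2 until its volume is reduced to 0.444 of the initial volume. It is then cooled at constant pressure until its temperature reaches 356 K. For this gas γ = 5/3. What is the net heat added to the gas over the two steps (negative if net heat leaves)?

-4330 J

n = P₁V₁/(RT₁) = 204×15.6/(8.314×405) = 0.945 mol.
Step 1 — Polytropic n=1.2: T₂ = T₁(V₁/V₂)^(n−1) = 405×(2.25)^0.20 = 476 K; P₂ = P₁(V₁/V₂)^n = 540 kPa.
W = (P₁V₁−P₂V₂)/(n−1) = (204×15.6−540×6.93)/0.20 = -2810 J.
ΔU = nCvΔT = 0.945×12.5×(476−405) = 842 J.
Q = ΔU + W = -1960 J.
State after step 1: P = 540 kPa, V = 6.93 L, T = 476 K.
Step 2 — Isobaric: P stays 540 kPa; V/T = const ⇒ T₂ = 356 K, V₂ = 5.18 L.
W = PΔV = 540×(5.18−6.93) kPa·L = -946 J.
ΔU = nCvΔT = 0.945×12.5×(356−476) = -1420 J.
Q = ΔU + W = nCpΔT = -2370 J.
Net over both steps: W = -3750 J, Q = -4330 J, ΔU = -578 J.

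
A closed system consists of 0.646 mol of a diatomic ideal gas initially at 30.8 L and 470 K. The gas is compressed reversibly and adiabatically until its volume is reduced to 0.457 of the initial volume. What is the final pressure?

245 kPa

P₁ = nRT₁/V₁ = 0.646×8.314×470/30.8 = 82.0 kPa.
Adiabatic: TV^(γ−1) = const ⇒ T₂ = 470×(2.19)^0.400 = 643 K; PV^γ = const ⇒ P₂ = 245 kPa.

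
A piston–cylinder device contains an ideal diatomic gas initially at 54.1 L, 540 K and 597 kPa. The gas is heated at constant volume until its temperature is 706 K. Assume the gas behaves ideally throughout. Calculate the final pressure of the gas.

781 kPa

Isochoric: V stays 54.1 L; P/T = const ⇒ T₂ = 706 K, P₂ = 781 kPa.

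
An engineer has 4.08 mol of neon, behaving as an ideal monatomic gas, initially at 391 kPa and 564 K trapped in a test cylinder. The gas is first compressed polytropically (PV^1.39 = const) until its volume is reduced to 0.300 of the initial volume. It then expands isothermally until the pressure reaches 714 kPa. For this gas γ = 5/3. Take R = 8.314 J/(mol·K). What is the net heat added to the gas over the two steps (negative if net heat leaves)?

V₁ = nRT₁/P₁ = 4.08×8.314×564/391 = 48.9 L.
Step 1 — Polytropic n=1.39: T₂ = T₁(V₁/V₂)^(n−1) = 564×(3.33)^0.39 = 902 K; P₂ = P₁(V₁/V₂)^n = 2080 kPa.
W = (P₁V₁−P₂V₂)/(n−1) = (391×48.9−2080×14.7)/0.39 = -29400 J.
ΔU = nCvΔT = 4.08×12.5×(902−564) = 17200 J.
Q = ΔU + W = -12200 J.
State after step 1: P = 2080 kPa, V = 14.7 L, T = 902 K.
Step 2 — Isothermal: T stays 902 K; PV = const ⇒ V₂ = 42.9 L, P₂ = 714 kPa.
ΔU = 0 (ideal gas, T constant).
W = nRT ln(V₂/V₁) = 4.08×8.314×902×ln(2.92) = 32800 J.
Q = ΔU + W = 32800 J.
Net over both steps: W = 3380 J, Q = 20600 J, ΔU = 17200 J.

20600 J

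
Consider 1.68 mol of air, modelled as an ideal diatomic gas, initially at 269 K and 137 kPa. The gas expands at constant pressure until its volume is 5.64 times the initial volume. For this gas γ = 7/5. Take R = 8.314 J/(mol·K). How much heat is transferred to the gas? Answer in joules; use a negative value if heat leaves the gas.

V₁ = nRT₁/P₁ = 1.68×8.314×269/137 = 27.4 L.
Isobaric: P stays 137 kPa; V/T = const ⇒ T₂ = 1520 K, V₂ = 155 L.
W = PΔV = 137×(155−27.4) kPa·L = 17400 J.
ΔU = nCvΔT = 1.68×20.8×(1520−269) = 43600 J.
Q = ΔU + W = nCpΔT = 61000 J.

61000 J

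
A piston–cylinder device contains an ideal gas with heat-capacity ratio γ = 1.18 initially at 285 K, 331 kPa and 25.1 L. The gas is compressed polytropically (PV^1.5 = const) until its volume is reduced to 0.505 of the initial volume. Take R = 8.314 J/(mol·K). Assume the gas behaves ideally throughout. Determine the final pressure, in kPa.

Polytropic n=1.5: T₂ = T₁(V₁/V₂)^(n−1) = 285×(1.98)^0.50 = 401 K; P₂ = P₁(V₁/V₂)^n = 922 kPa.

922 kPa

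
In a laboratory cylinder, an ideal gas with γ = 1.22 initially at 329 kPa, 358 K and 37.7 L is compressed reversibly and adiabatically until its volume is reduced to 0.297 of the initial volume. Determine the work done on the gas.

n = P₁V₁/(RT₁) = 329×37.7/(8.314×358) = 4.17 mol.
Adiabatic: TV^(γ−1) = const ⇒ T₂ = 358×(3.37)^0.220 = 468 K; PV^γ = const ⇒ P₂ = 1450 kPa.
ΔU = nCvΔT = 4.17×37.8×(468−358) = 17300 J.
Q = 0 for an adiabatic process, so W = −ΔU = -17300 J.
Work done on the gas = −W_by = 17300 J.

17300 J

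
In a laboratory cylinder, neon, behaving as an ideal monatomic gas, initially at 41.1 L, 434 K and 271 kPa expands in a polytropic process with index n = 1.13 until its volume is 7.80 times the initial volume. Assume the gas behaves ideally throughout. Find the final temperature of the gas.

Polytropic n=1.13: T₂ = T₁(V₁/V₂)^(n−1) = 434×(0.128)^0.13 = 332 K; P₂ = P₁(V₁/V₂)^n = 26.6 kPa.

332 K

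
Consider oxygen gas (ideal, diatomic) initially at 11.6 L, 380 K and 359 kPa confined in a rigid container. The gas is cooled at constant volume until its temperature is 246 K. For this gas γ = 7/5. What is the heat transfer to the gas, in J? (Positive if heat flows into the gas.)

n = P₁V₁/(RT₁) = 359×11.6/(8.314×380) = 1.32 mol.
Isochoric: V stays 11.6 L; P/T = const ⇒ T₂ = 246 K, P₂ = 232 kPa.
W = 0 (no volume change).
ΔU = nCvΔT = 1.32×20.8×(246−380) = -3670 J.
Q = ΔU = -3670 J.

-3670 J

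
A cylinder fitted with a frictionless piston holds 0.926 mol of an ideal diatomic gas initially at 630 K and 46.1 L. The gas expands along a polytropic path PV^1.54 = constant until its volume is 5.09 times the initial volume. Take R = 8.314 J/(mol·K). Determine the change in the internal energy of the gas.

-7090 J

P₁ = nRT₁/V₁ = 0.926×8.314×630/46.1 = 105 kPa.
Polytropic n=1.54: T₂ = T₁(V₁/V₂)^(n−1) = 630×(0.196)^0.54 = 262 K; P₂ = P₁(V₁/V₂)^n = 8.58 kPa.
For an ideal gas ΔU = nCvΔT with Cv = (5/2)R = 20.8 J/(mol·K).
ΔU = 0.926×20.8×(262−630) = -7090 J.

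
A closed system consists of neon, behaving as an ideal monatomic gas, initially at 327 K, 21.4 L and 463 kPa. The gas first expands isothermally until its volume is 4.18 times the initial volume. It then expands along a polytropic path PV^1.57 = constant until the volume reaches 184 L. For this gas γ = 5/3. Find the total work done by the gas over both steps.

20000 J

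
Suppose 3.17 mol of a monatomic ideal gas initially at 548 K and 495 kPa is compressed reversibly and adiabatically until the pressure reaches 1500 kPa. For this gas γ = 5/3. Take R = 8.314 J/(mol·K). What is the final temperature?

854 K

V₁ = nRT₁/P₁ = 3.17×8.314×548/495 = 29.2 L.
Adiabatic: T₂/T₁ = (P₂/P₁)^((γ−1)/γ) ⇒ T₂ = 548×(3.03)^0.400 = 854 K; V₂ = 15.0 L.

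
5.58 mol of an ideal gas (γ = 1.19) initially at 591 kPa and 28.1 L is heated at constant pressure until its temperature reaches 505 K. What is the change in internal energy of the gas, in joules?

35900 J

T₁ = P₁V₁/(nR) = 591×28.1/(5.58×8.314) = 358 K.
Isobaric: P stays 591 kPa; V/T = const ⇒ T₂ = 505 K, V₂ = 39.6 L.
For an ideal gas ΔU = nCvΔT with Cv = R/(γ−1) = 43.8 J/(mol·K).
ΔU = 5.58×43.8×(505−358) = 35900 J.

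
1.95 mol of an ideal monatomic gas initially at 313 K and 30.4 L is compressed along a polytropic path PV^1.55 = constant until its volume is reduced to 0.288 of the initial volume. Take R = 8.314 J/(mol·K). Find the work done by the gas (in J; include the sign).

P₁ = nRT₁/V₁ = 1.95×8.314×313/30.4 = 167 kPa.
Polytropic n=1.55: T₂ = T₁(V₁/V₂)^(n−1) = 313×(3.47)^0.55 = 621 K; P₂ = P₁(V₁/V₂)^n = 1150 kPa.
W = (P₁V₁−P₂V₂)/(n−1) = (167×30.4−1150×8.76)/0.55 = -9070 J.

-9070 J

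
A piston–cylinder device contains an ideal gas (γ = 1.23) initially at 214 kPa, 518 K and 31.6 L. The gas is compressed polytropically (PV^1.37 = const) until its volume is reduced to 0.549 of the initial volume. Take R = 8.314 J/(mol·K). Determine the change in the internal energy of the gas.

n = P₁V₁/(RT₁) = 214×31.6/(8.314×518) = 1.57 mol.
Polytropic n=1.37: T₂ = T₁(V₁/V₂)^(n−1) = 518×(1.82)^0.37 = 647 K; P₂ = P₁(V₁/V₂)^n = 487 kPa.
For an ideal gas ΔU = nCvΔT with Cv = R/(γ−1) = 36.1 J/(mol·K).
ΔU = 1.57×36.1×(647−518) = 7300 J.

7300 J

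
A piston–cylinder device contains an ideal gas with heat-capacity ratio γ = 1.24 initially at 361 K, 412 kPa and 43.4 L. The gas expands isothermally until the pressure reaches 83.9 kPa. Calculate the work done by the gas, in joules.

n = P₁V₁/(RT₁) = 412×43.4/(8.314×361) = 5.96 mol.
Isothermal: T stays 361 K; PV = const ⇒ V₂ = 213 L, P₂ = 83.9 kPa.
W = nRT ln(V₂/V₁) = 5.96×8.314×361×ln(4.91) = 28500 J.

28500 J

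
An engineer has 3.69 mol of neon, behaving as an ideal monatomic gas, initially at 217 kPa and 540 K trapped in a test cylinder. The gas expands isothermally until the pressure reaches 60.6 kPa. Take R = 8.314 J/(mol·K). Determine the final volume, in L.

273 L

V₁ = nRT₁/P₁ = 3.69×8.314×540/217 = 76.3 L.
Isothermal: T stays 540 K; PV = const ⇒ V₂ = 273 L, P₂ = 60.6 kPa.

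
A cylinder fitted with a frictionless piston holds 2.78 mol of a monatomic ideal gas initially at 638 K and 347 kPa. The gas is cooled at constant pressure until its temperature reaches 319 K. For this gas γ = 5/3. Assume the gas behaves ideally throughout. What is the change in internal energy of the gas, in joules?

V₁ = nRT₁/P₁ = 2.78×8.314×638/347 = 42.5 L.
Isobaric: P stays 347 kPa; V/T = const ⇒ T₂ = 319 K, V₂ = 21.2 L.
For an ideal gas ΔU = nCvΔT with Cv = (3/2)R = 12.5 J/(mol·K).
ΔU = 2.78×12.5×(319−638) = -11100 J.

-11100 J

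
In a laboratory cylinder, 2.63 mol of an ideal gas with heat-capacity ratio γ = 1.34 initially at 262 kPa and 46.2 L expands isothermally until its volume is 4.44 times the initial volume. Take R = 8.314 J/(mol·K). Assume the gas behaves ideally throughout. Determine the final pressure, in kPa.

59.0 kPa

T₁ = P₁V₁/(nR) = 262×46.2/(2.63×8.314) = 554 K.
Isothermal: T stays 554 K; PV = const ⇒ V₂ = 205 L, P₂ = 59.0 kPa.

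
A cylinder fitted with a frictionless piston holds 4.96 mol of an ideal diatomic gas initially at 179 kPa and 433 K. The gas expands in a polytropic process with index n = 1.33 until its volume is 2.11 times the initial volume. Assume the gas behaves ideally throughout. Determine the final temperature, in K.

V₁ = nRT₁/P₁ = 4.96×8.314×433/179 = 99.8 L.
Polytropic n=1.33: T₂ = T₁(V₁/V₂)^(n−1) = 433×(0.474)^0.33 = 338 K; P₂ = P₁(V₁/V₂)^n = 66.3 kPa.

338 K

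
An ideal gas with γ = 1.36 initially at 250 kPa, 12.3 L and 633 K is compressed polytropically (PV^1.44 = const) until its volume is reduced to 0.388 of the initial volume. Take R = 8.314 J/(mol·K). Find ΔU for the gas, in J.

4410 J

n = P₁V₁/(RT₁) = 250×12.3/(8.314×633) = 0.584 mol.
Polytropic n=1.44: T₂ = T₁(V₁/V₂)^(n−1) = 633×(2.58)^0.44 = 960 K; P₂ = P₁(V₁/V₂)^n = 977 kPa.
For an ideal gas ΔU = nCvΔT with Cv = R/(γ−1) = 23.1 J/(mol·K).
ΔU = 0.584×23.1×(960−633) = 4410 J.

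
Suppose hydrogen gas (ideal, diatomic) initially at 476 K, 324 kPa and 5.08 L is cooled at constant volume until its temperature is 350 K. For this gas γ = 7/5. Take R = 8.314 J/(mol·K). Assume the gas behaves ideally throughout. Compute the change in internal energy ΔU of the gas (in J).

-1090 J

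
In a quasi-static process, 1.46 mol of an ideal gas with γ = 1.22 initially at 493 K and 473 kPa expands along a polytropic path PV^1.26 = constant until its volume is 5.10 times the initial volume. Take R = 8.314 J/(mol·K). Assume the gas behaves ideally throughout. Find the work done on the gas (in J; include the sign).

V₁ = nRT₁/P₁ = 1.46×8.314×493/473 = 12.7 L.
Polytropic n=1.26: T₂ = T₁(V₁/V₂)^(n−1) = 493×(0.196)^0.26 = 323 K; P₂ = P₁(V₁/V₂)^n = 60.7 kPa.
W = (P₁V₁−P₂V₂)/(n−1) = (473×12.7−60.7×64.5)/0.26 = 7950 J.
Work done on the gas = −W_by = -7950 J.

-7950 J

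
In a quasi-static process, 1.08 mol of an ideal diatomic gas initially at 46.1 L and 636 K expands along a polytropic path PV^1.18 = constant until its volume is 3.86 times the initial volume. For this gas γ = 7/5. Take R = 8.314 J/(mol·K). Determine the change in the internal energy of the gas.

-3080 J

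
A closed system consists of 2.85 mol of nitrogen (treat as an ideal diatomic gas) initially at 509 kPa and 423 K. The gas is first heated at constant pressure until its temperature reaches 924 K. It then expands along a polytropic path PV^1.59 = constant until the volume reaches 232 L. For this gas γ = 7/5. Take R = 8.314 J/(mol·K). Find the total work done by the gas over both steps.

V₁ = nRT₁/P₁ = 2.85×8.314×423/509 = 19.7 L.
Step 1 — Isobaric: P stays 509 kPa; V/T = const ⇒ T₂ = 924 K, V₂ = 43.0 L.
W = PΔV = 509×(43.0−19.7) kPa·L = 11900 J.
ΔU = nCvΔT = 2.85×20.8×(924−423) = 29700 J.
Q = ΔU + W = nCpΔT = 41500 J.
State after step 1: P = 509 kPa, V = 43.0 L, T = 924 K.
Step 2 — Polytropic n=1.59: T₂ = T₁(V₁/V₂)^(n−1) = 924×(0.185)^0.59 = 342 K; P₂ = P₁(V₁/V₂)^n = 34.9 kPa.
W = (P₁V₁−P₂V₂)/(n−1) = (509×43.0−34.9×232)/0.59 = 23400 J.
ΔU = nCvΔT = 2.85×20.8×(342−924) = -34500 J.
Q = ΔU + W = -11100 J.
Net over both steps: W = 35200 J, Q = 30400 J, ΔU = -4810 J.

35200 J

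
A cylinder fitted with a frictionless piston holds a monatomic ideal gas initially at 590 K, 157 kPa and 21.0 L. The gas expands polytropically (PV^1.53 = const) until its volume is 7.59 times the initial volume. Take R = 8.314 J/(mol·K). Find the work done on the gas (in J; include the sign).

n = P₁V₁/(RT₁) = 157×21.0/(8.314×590) = 0.672 mol.
Polytropic n=1.53: T₂ = T₁(V₁/V₂)^(n−1) = 590×(0.132)^0.53 = 202 K; P₂ = P₁(V₁/V₂)^n = 7.07 kPa.
W = (P₁V₁−P₂V₂)/(n−1) = (157×21.0−7.07×159)/0.53 = 4100 J.
Work done on the gas = −W_by = -4100 J.

-4100 J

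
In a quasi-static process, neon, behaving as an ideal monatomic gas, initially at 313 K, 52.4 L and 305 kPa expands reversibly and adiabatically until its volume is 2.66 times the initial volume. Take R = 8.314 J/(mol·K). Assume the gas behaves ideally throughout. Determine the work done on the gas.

-11500 J

n = P₁V₁/(RT₁) = 305×52.4/(8.314×313) = 6.14 mol.
Adiabatic: TV^(γ−1) = const ⇒ T₂ = 313×(0.376)^0.667 = 163 K; PV^γ = const ⇒ P₂ = 59.7 kPa.
ΔU = nCvΔT = 6.14×12.5×(163−313) = -11500 J.
Q = 0 for an adiabatic process, so W = −ΔU = 11500 J.
Work done on the gas = −W_by = -11500 J.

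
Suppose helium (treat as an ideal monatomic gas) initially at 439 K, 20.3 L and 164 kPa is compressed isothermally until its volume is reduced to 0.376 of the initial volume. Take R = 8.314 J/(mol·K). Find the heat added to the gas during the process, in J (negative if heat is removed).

-3260 J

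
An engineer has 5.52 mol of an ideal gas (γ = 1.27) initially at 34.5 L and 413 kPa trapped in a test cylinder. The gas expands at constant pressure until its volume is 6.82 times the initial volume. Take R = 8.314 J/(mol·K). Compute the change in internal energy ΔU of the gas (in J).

T₁ = P₁V₁/(nR) = 413×34.5/(5.52×8.314) = 310 K.
Isobaric: P stays 413 kPa; V/T = const ⇒ T₂ = 2120 K, V₂ = 235 L.
For an ideal gas ΔU = nCvΔT with Cv = R/(γ−1) = 30.8 J/(mol·K).
ΔU = 5.52×30.8×(2120−310) = 307000 J.

307000 J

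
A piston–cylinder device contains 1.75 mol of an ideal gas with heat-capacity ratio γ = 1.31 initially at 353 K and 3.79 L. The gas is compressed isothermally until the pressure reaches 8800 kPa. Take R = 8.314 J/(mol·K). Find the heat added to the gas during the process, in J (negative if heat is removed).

-9610 J

P₁ = nRT₁/V₁ = 1.75×8.314×353/3.79 = 1360 kPa.
Isothermal: T stays 353 K; PV = const ⇒ V₂ = 0.584 L, P₂ = 8800 kPa.
ΔU = 0 (ideal gas, T constant).
W = nRT ln(V₂/V₁) = 1.75×8.314×353×ln(0.154) = -9610 J.
Q = ΔU + W = -9610 J.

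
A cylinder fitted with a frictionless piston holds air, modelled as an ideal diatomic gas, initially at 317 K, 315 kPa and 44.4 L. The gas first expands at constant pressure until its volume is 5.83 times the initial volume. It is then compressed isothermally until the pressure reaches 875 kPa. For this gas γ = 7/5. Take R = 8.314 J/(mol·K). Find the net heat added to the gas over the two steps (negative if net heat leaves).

153000 J

n = P₁V₁/(RT₁) = 315×44.4/(8.314×317) = 5.31 mol.
Step 1 — Isobaric: P stays 315 kPa; V/T = const ⇒ T₂ = 1850 K, V₂ = 259 L.
W = PΔV = 315×(259−44.4) kPa·L = 67600 J.
ΔU = nCvΔT = 5.31×20.8×(1850−317) = 169000 J.
Q = ΔU + W = nCpΔT = 236000 J.
State after step 1: P = 315 kPa, V = 259 L, T = 1850 K.
Step 2 — Isothermal: T stays 1850 K; PV = const ⇒ V₂ = 93.2 L, P₂ = 875 kPa.
ΔU = 0 (ideal gas, T constant).
W = nRT ln(V₂/V₁) = 5.31×8.314×1850×ln(0.360) = -83300 J.
Q = ΔU + W = -83300 J.
Net over both steps: W = -15800 J, Q = 153000 J, ΔU = 169000 J.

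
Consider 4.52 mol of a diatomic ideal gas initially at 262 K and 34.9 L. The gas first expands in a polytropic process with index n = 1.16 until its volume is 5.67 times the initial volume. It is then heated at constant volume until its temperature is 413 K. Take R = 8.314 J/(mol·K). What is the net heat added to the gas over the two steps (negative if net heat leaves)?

P₁ = nRT₁/V₁ = 4.52×8.314×262/34.9 = 282 kPa.
Step 1 — Polytropic n=1.16: T₂ = T₁(V₁/V₂)^(n−1) = 262×(0.176)^0.16 = 198 K; P₂ = P₁(V₁/V₂)^n = 37.7 kPa.
W = (P₁V₁−P₂V₂)/(n−1) = (282×34.9−37.7×198)/0.16 = 14900 J.
ΔU = nCvΔT = 4.52×20.8×(198−262) = -5970 J.
Q = ΔU + W = 8950 J.
State after step 1: P = 37.7 kPa, V = 198 L, T = 198 K.
Step 2 — Isochoric: V stays 198 L; P/T = const ⇒ T₂ = 413 K, P₂ = 78.4 kPa.
W = 0 (no volume change).
ΔU = nCvΔT = 4.52×20.8×(413−198) = 20200 J.
Q = ΔU = 20200 J.
Net over both steps: W = 14900 J, Q = 29100 J, ΔU = 14200 J.

29100 J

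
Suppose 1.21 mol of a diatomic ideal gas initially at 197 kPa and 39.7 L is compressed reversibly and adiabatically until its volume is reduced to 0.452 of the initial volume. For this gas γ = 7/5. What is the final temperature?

1070 K

T₁ = P₁V₁/(nR) = 197×39.7/(1.21×8.314) = 777 K.
Adiabatic: TV^(γ−1) = const ⇒ T₂ = 777×(2.21)^0.400 = 1070 K; PV^γ = const ⇒ P₂ = 599 kPa.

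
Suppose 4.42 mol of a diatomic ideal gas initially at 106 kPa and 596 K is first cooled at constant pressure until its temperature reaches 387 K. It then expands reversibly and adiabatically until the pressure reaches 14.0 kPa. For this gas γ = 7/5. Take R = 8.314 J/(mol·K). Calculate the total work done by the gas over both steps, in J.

7930 J

V₁ = nRT₁/P₁ = 4.42×8.314×596/106 = 207 L.
Step 1 — Isobaric: P stays 106 kPa; V/T = const ⇒ T₂ = 387 K, V₂ = 134 L.
W = PΔV = 106×(134−207) kPa·L = -7680 J.
ΔU = nCvΔT = 4.42×20.8×(387−596) = -19200 J.
Q = ΔU + W = nCpΔT = -26900 J.
State after step 1: P = 106 kPa, V = 134 L, T = 387 K.
Step 2 — Adiabatic: T₂/T₁ = (P₂/P₁)^((γ−1)/γ) ⇒ T₂ = 387×(0.132)^0.286 = 217 K; V₂ = 570 L.
ΔU = nCvΔT = 4.42×20.8×(217−387) = -15600 J.
Q = 0 for an adiabatic process, so W = −ΔU = 15600 J.
Net over both steps: W = 7930 J, Q = -26900 J, ΔU = -34800 J.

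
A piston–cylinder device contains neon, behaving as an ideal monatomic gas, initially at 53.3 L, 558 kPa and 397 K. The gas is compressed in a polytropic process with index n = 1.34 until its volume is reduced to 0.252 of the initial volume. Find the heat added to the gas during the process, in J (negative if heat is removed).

n = P₁V₁/(RT₁) = 558×53.3/(8.314×397) = 9.01 mol.
Polytropic n=1.34: T₂ = T₁(V₁/V₂)^(n−1) = 397×(3.97)^0.34 = 634 K; P₂ = P₁(V₁/V₂)^n = 3540 kPa.
W = (P₁V₁−P₂V₂)/(n−1) = (558×53.3−3540×13.4)/0.34 = -52300 J.
ΔU = nCvΔT = 9.01×12.5×(634−397) = 26700 J.
Q = ΔU + W = -25600 J.

-25600 J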